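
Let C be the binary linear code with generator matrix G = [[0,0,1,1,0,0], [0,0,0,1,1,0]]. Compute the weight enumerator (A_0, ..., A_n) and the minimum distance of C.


Weight distribution: A_0 = 1, A_2 = 3. Minimum distance d = 2.

Enumerate all 2^2 = 4 messages m ∈ F_2^2.
For each, compute codeword c = mG in F_2^6, then tally its weight.
  m = 00 → c = 000000, weight = 0.
  m = 10 → c = 001100, weight = 2.
  m = 01 → c = 000110, weight = 2.
  m = 11 → c = 001010, weight = 2.
Tally weights:
  weight 0: 1 codewords.
  weight 2: 3 codewords.
Minimum distance d = smallest w > 0 with A_w > 0 = 2.
Sanity: Σ A_w = 4 = 2^2 = 4 ✓.


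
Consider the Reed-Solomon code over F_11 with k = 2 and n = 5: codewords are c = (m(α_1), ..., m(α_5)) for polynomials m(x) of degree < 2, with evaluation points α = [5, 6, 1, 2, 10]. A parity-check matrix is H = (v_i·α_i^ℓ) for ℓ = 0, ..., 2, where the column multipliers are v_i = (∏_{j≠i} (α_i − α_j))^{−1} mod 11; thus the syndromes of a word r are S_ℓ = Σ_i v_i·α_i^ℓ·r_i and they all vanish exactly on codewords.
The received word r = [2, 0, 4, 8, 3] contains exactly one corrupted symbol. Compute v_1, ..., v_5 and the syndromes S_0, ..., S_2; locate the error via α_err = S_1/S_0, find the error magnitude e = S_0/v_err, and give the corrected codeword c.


S = (4, 4, 4), error at position 3, error magnitude e = 5, c = [2, 0, 10, 8, 3].

Step 1: column multipliers v_i = (∏_{j≠i}(α_i − α_j))^{−1} mod 11.
  i = 1 (α = 5): (5−6)(5−1)(5−2)(5−10) = (−1)·4·3·(−5) = 60 ≡ 5, so v_1 = 5^{−1} = 9 (mod 11).
  i = 2 (α = 6): (6−5)(6−1)(6−2)(6−10) = 1·5·4·(−4) = −80 ≡ 8, so v_2 = 8^{−1} = 7 (mod 11).
  i = 3 (α = 1): (1−5)(1−6)(1−2)(1−10) = (−4)·(−5)·(−1)·(−9) = 180 ≡ 4, so v_3 = 4^{−1} = 3 (mod 11).
  i = 4 (α = 2): (2−5)(2−6)(2−1)(2−10) = (−3)·(−4)·1·(−8) = −96 ≡ 3, so v_4 = 3^{−1} = 4 (mod 11).
  i = 5 (α = 10): (10−5)(10−6)(10−1)(10−2) = 5·4·9·8 = 1440 ≡ 10, so v_5 = 10^{−1} = 10 (mod 11).
  v = [9, 7, 3, 4, 10].
Step 2: syndromes of r = [2, 0, 4, 8, 3] (all sums mod 11).
  S_0 = Σ v_i r_i = 9·2 + 7·0 + 3·4 + 4·8 + 10·3 = 92 ≡ 4.
  S_1 = Σ v_i α_i r_i = 9·5·2 + 7·6·0 + 3·1·4 + 4·2·8 + 10·10·3 = 466 ≡ 4.
  α_i^2 mod 11 = [3, 3, 1, 4, 1].
  S_2 = Σ v_i α_i^2 r_i = 9·3·2 + 7·3·0 + 3·1·4 + 4·4·8 + 10·1·3 = 224 ≡ 4.
  S = (4, 4, 4) ≠ 0, so r is not a codeword (an error is present).
Step 3: locate the error. For a single error e at position i, S_ℓ = v_i·e·α_i^ℓ, so α_err = S_1/S_0.
  S_0^{−1} = 4^{−1} = 3 (mod 11), so α_err = 4·3 = 12 ≡ 1 = α_3. Error position i = 3.
  Consistency check: S_2/S_1 = 4·3 = 12 ≡ 1 = α_err ✓ (single-error assumption holds).
Step 4: error magnitude e = S_0/v_3 = S_0·∏_{j≠3}(α_3 − α_j) = 4·4 = 16 ≡ 5 (mod 11).
Step 5: correct position 3: c_3 = r_3 − e = 4 − 5 ≡ 10 (mod 11). Hence c = [2, 0, 10, 8, 3].
  Check: interpolating c through the α_i gives m(x) = 1 + 9·x (degree < 2) with m(α_i) = c_i for every i, so c is indeed a codeword.


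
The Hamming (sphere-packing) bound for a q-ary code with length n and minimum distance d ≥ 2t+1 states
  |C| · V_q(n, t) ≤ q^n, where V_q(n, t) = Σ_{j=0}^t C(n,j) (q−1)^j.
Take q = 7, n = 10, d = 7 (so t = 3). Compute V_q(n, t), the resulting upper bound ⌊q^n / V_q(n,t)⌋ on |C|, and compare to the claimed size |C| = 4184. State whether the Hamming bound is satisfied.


V_q(n, t) = 27601, q^n = 282475249, Hamming bound = 10234, |C| = 4184 ≤ bound (satisfied).

Step 1: Compute V_q(n, t) = Σ_{j=0}^3 C(n, j) (q−1)^j.
  j = 0: C(10,0)·(6)^0 = 1·1 = 1.
  j = 1: C(10,1)·(6)^1 = 10·6 = 60.
  j = 2: C(10,2)·(6)^2 = 45·36 = 1620.
  j = 3: C(10,3)·(6)^3 = 120·216 = 25920.
  V_q(n, t) = 1 + 60 + 1620 + 25920 = 27601.
Step 2: q^n = 7^10 = 282475249.
Step 3: Hamming bound ⌊q^n / V_q(n,t)⌋ = ⌊282475249/27601⌋ = 10234.
Step 4: Compare |C| = 4184 to 10234: satisfied.
The claimed |C| lies below the Hamming bound.


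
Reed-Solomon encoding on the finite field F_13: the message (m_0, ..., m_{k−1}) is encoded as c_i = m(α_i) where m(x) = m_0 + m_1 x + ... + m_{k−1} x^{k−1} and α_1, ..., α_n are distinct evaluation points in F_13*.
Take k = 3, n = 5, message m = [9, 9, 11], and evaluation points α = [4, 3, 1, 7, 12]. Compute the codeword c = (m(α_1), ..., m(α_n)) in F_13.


c = [0, 5, 3, 0, 11]

Message polynomial: m(x) = 9 + 9·x + 11·x^2 (mod 13).
For each evaluation point α_i, compute m(α_i) mod 13:
  α_1 = 4: Horner steps 11 → 1 → 0, so m(4) = 0.
  α_2 = 3: Horner steps 11 → 3 → 5, so m(3) = 5.
  α_3 = 1: Horner steps 11 → 7 → 3, so m(1) = 3.
  α_4 = 7: Horner steps 11 → 8 → 0, so m(7) = 0.
  α_5 = 12: Horner steps 11 → 11 → 11, so m(12) = 11.
Codeword c = [0, 5, 3, 0, 11] ∈ F_13^5.


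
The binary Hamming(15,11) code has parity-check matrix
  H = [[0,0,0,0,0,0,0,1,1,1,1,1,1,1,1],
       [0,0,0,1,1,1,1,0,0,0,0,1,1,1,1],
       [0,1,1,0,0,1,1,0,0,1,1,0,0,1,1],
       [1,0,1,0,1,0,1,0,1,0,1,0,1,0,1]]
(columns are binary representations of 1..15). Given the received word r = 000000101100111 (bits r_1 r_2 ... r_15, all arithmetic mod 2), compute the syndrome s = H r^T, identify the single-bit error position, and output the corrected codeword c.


s = (1, 0, 0, 0)^T, error position = 8, corrected codeword c = 000000111100111

Compute s = H r^T mod 2 one row at a time:
  s_1 = 0 + 1 + 1 + 0 + 0 + 1 + 1 + 1 = 5 ≡ 1 (mod 2).
  s_2 = 0 + 0 + 0 + 1 + 0 + 1 + 1 + 1 = 4 ≡ 0 (mod 2).
  s_3 = 0 + 0 + 0 + 1 + 1 + 0 + 1 + 1 = 4 ≡ 0 (mod 2).
  s_4 = 0 + 0 + 0 + 1 + 1 + 0 + 1 + 1 = 4 ≡ 0 (mod 2).
s = (1, 0, 0, 0)^T — this equals column 8 of H (binary 1000), so error is at position 8.
Correct: flip bit 8 of r = 000000101100111 to get c = 000000111100111.


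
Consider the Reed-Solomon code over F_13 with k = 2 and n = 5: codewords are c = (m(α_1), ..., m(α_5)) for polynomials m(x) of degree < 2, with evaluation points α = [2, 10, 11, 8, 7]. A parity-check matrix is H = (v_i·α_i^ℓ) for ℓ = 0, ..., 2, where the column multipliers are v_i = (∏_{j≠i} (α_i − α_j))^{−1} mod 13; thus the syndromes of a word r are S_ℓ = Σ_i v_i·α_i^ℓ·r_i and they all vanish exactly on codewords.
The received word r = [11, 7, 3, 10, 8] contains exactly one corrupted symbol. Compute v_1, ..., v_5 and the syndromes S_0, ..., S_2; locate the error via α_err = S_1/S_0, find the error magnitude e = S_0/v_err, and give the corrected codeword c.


S = (8, 2, 7), error at position 2, error magnitude e = 6, c = [11, 1, 3, 10, 8].

Step 1: column multipliers v_i = (∏_{j≠i}(α_i − α_j))^{−1} mod 13.
  i = 1 (α = 2): (2−10)(2−11)(2−8)(2−7) = (−8)·(−9)·(−6)·(−5) = 2160 ≡ 2, so v_1 = 2^{−1} = 7 (mod 13).
  i = 2 (α = 10): (10−2)(10−11)(10−8)(10−7) = 8·(−1)·2·3 = −48 ≡ 4, so v_2 = 4^{−1} = 10 (mod 13).
  i = 3 (α = 11): (11−2)(11−10)(11−8)(11−7) = 9·1·3·4 = 108 ≡ 4, so v_3 = 4^{−1} = 10 (mod 13).
  i = 4 (α = 8): (8−2)(8−10)(8−11)(8−7) = 6·(−2)·(−3)·1 = 36 ≡ 10, so v_4 = 10^{−1} = 4 (mod 13).
  i = 5 (α = 7): (7−2)(7−10)(7−11)(7−8) = 5·(−3)·(−4)·(−1) = −60 ≡ 5, so v_5 = 5^{−1} = 8 (mod 13).
  v = [7, 10, 10, 4, 8].
Step 2: syndromes of r = [11, 7, 3, 10, 8] (all sums mod 13).
  S_0 = Σ v_i r_i = 7·11 + 10·7 + 10·3 + 4·10 + 8·8 = 281 ≡ 8.
  S_1 = Σ v_i α_i r_i = 7·2·11 + 10·10·7 + 10·11·3 + 4·8·10 + 8·7·8 = 1952 ≡ 2.
  α_i^2 mod 13 = [4, 9, 4, 12, 10].
  S_2 = Σ v_i α_i^2 r_i = 7·4·11 + 10·9·7 + 10·4·3 + 4·12·10 + 8·10·8 = 2178 ≡ 7.
  S = (8, 2, 7) ≠ 0, so r is not a codeword (an error is present).
Step 3: locate the error. For a single error e at position i, S_ℓ = v_i·e·α_i^ℓ, so α_err = S_1/S_0.
  S_0^{−1} = 8^{−1} = 5 (mod 13), so α_err = 2·5 = 10 ≡ 10 = α_2. Error position i = 2.
  Consistency check: S_2/S_1 = 7·7 = 49 ≡ 10 = α_err ✓ (single-error assumption holds).
Step 4: error magnitude e = S_0/v_2 = S_0·∏_{j≠2}(α_2 − α_j) = 8·4 = 32 ≡ 6 (mod 13).
Step 5: correct position 2: c_2 = r_2 − e = 7 − 6 ≡ 1 (mod 13). Hence c = [11, 1, 3, 10, 8].
  Check: interpolating c through the α_i gives m(x) = 7 + 2·x (degree < 2) with m(α_i) = c_i for every i, so c is indeed a codeword.


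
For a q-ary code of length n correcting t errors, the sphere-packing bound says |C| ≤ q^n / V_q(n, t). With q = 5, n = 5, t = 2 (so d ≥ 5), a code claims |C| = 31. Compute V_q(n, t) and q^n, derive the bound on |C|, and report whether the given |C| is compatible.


V_q(n, t) = 181, q^n = 3125, Hamming bound = 17, |C| = 31 > bound (violated).

Step 1: Compute V_q(n, t) = Σ_{j=0}^2 C(n, j) (q−1)^j.
  j = 0: C(5,0)·(4)^0 = 1·1 = 1.
  j = 1: C(5,1)·(4)^1 = 5·4 = 20.
  j = 2: C(5,2)·(4)^2 = 10·16 = 160.
  V_q(n, t) = 1 + 20 + 160 = 181.
Step 2: q^n = 5^5 = 3125.
Step 3: Hamming bound ⌊q^n / V_q(n,t)⌋ = ⌊3125/181⌋ = 17.
Step 4: Compare |C| = 31 to 17: violated.
The claimed |C| lies above the Hamming bound, so no 5-ary code of length 5 with d ≥ 5 can have 31 codewords.


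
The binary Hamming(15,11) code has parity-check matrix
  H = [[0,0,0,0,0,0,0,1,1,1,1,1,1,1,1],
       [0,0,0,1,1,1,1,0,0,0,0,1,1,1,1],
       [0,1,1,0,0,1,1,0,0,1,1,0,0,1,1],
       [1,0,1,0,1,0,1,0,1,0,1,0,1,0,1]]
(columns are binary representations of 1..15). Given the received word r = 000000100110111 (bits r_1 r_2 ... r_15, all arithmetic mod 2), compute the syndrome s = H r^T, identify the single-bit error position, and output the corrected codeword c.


s = (1, 0, 1, 0)^T, error position = 10, corrected codeword c = 000000100010111

Compute s = H r^T mod 2 one row at a time:
  s_1 = 0 + 0 + 1 + 1 + 0 + 1 + 1 + 1 = 5 ≡ 1 (mod 2).
  s_2 = 0 + 0 + 0 + 1 + 0 + 1 + 1 + 1 = 4 ≡ 0 (mod 2).
  s_3 = 0 + 0 + 0 + 1 + 1 + 1 + 1 + 1 = 5 ≡ 1 (mod 2).
  s_4 = 0 + 0 + 0 + 1 + 0 + 1 + 1 + 1 = 4 ≡ 0 (mod 2).
s = (1, 0, 1, 0)^T — this equals column 10 of H (binary 1010), so error is at position 10.
Correct: flip bit 10 of r = 000000100110111 to get c = 000000100010111.


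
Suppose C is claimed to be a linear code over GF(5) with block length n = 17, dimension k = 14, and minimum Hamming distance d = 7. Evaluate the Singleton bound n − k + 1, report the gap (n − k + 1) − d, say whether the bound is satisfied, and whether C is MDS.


Singleton RHS = n − k + 1 = 4, slack = -3, bound violated (no such code; not MDS).

Singleton bound: d ≤ n − k + 1.
Here n = 17, k = 14, so n − k + 1 = 4.
Given d = 7, check d ≤ 4: NO.
Slack = (n − k + 1) − d = -3.
The slack is negative: d = 7 exceeds n − k + 1 = 4 by 3, so the Singleton bound is violated and no linear [17, 14, 7]_5 code can exist. In particular it is not MDS (MDS requires d = n − k + 1 exactly).
Description: the claimed parameters are [17, 14, 7]_5; such a code would be impossible (violates the Singleton bound).


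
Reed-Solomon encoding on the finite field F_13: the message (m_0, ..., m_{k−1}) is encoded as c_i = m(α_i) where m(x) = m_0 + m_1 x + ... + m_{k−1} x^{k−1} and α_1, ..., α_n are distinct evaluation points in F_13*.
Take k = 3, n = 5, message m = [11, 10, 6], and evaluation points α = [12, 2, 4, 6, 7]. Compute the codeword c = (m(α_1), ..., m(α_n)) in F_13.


c = [7, 3, 4, 1, 11]

Message polynomial: m(x) = 11 + 10·x + 6·x^2 (mod 13).
For each evaluation point α_i, compute m(α_i) mod 13:
  α_1 = 12: Horner steps 6 → 4 → 7, so m(12) = 7.
  α_2 = 2: Horner steps 6 → 9 → 3, so m(2) = 3.
  α_3 = 4: Horner steps 6 → 8 → 4, so m(4) = 4.
  α_4 = 6: Horner steps 6 → 7 → 1, so m(6) = 1.
  α_5 = 7: Horner steps 6 → 0 → 11, so m(7) = 11.
Codeword c = [7, 3, 4, 1, 11] ∈ F_13^5.


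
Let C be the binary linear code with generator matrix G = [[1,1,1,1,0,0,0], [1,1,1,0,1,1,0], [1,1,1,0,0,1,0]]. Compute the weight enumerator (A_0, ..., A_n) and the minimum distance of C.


Weight distribution: A_0 = 1, A_1 = 1, A_2 = 1, A_3 = 1, A_4 = 2, A_5 = 2. Minimum distance d = 1.

Enumerate all 2^3 = 8 messages m ∈ F_2^3.
For each, compute codeword c = mG in F_2^7, then tally its weight.
  m = 000 → c = 0000000, weight = 0.
  m = 100 → c = 1111000, weight = 4.
  m = 010 → c = 1110110, weight = 5.
  m = 110 → c = 0001110, weight = 3.
  m = 001 → c = 1110010, weight = 4.
  m = 101 → c = 0001010, weight = 2.
  m = 011 → c = 0000100, weight = 1.
  m = 111 → c = 1111100, weight = 5.
Tally weights:
  weight 0: 1 codewords.
  weight 1: 1 codewords.
  weight 2: 1 codewords.
  weight 3: 1 codewords.
  weight 4: 2 codewords.
  weight 5: 2 codewords.
Minimum distance d = smallest w > 0 with A_w > 0 = 1.
Sanity: Σ A_w = 8 = 2^3 = 8 ✓.


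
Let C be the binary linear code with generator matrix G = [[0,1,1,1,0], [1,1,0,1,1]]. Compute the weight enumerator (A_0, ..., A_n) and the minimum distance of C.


Weight distribution: A_0 = 1, A_3 = 2, A_4 = 1. Minimum distance d = 3.

Enumerate all 2^2 = 4 messages m ∈ F_2^2.
For each, compute codeword c = mG in F_2^5, then tally its weight.
  m = 00 → c = 00000, weight = 0.
  m = 10 → c = 01110, weight = 3.
  m = 01 → c = 11011, weight = 4.
  m = 11 → c = 10101, weight = 3.
Tally weights:
  weight 0: 1 codewords.
  weight 3: 2 codewords.
  weight 4: 1 codewords.
Minimum distance d = smallest w > 0 with A_w > 0 = 3.
Sanity: Σ A_w = 4 = 2^2 = 4 ✓.


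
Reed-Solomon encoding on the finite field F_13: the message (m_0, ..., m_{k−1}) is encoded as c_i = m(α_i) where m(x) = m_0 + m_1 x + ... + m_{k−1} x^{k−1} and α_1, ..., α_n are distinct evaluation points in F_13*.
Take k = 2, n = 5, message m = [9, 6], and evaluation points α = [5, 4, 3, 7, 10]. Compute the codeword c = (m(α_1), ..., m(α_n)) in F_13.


c = [0, 7, 1, 12, 4]

Message polynomial: m(x) = 9 + 6·x (mod 13).
For each evaluation point α_i, compute m(α_i) mod 13:
  α_1 = 5: Horner steps 6 → 0, so m(5) = 0.
  α_2 = 4: Horner steps 6 → 7, so m(4) = 7.
  α_3 = 3: Horner steps 6 → 1, so m(3) = 1.
  α_4 = 7: Horner steps 6 → 12, so m(7) = 12.
  α_5 = 10: Horner steps 6 → 4, so m(10) = 4.
Codeword c = [0, 7, 1, 12, 4] ∈ F_13^5.


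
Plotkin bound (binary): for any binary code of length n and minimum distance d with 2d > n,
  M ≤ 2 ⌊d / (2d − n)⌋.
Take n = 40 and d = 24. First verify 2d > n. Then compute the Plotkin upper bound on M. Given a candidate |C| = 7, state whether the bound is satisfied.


Plotkin bound M ≤ 6; given |C| = 7 > bound (violated).

Check applicability: 2d = 48, n = 40.
2d − n = 8 > 0, so Plotkin applies.
Compute d/(2d−n) = 24/8 ≈ 3.0000.
⌊d/(2d−n)⌋ = 3.
Plotkin bound: M ≤ 2·3 = 6.
Given |C| = 7, check: VIOLATED.
This |C| is above the Plotkin bound, so no binary code with n = 40, d = 24 and 7 codewords exists.


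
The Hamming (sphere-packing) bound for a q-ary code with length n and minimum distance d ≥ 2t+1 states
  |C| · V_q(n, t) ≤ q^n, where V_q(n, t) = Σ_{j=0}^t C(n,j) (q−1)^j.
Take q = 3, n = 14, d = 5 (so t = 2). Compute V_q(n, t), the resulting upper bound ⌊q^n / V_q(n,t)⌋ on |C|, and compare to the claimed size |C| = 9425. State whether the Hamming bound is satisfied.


V_q(n, t) = 393, q^n = 4782969, Hamming bound = 12170, |C| = 9425 ≤ bound (satisfied).

Step 1: Compute V_q(n, t) = Σ_{j=0}^2 C(n, j) (q−1)^j.
  j = 0: C(14,0)·(2)^0 = 1·1 = 1.
  j = 1: C(14,1)·(2)^1 = 14·2 = 28.
  j = 2: C(14,2)·(2)^2 = 91·4 = 364.
  V_q(n, t) = 1 + 28 + 364 = 393.
Step 2: q^n = 3^14 = 4782969.
Step 3: Hamming bound ⌊q^n / V_q(n,t)⌋ = ⌊4782969/393⌋ = 12170.
Step 4: Compare |C| = 9425 to 12170: satisfied.
The claimed |C| lies below the Hamming bound.


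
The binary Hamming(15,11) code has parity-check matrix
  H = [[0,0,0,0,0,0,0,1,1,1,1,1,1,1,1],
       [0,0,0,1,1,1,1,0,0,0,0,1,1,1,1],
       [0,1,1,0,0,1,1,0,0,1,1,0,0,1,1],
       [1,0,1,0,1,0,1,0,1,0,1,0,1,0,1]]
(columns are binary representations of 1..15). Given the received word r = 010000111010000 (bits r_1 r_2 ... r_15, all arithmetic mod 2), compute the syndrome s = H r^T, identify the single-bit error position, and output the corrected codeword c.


s = (1, 1, 1, 1)^T, error position = 15, corrected codeword c = 010000111010001

Compute s = H r^T mod 2 one row at a time:
  s_1 = 1 + 1 + 0 + 1 + 0 + 0 + 0 + 0 = 3 ≡ 1 (mod 2).
  s_2 = 0 + 0 + 0 + 1 + 0 + 0 + 0 + 0 = 1 ≡ 1 (mod 2).
  s_3 = 1 + 0 + 0 + 1 + 0 + 1 + 0 + 0 = 3 ≡ 1 (mod 2).
  s_4 = 0 + 0 + 0 + 1 + 1 + 1 + 0 + 0 = 3 ≡ 1 (mod 2).
s = (1, 1, 1, 1)^T — this equals column 15 of H (binary 1111), so error is at position 15.
Correct: flip bit 15 of r = 010000111010000 to get c = 010000111010001.


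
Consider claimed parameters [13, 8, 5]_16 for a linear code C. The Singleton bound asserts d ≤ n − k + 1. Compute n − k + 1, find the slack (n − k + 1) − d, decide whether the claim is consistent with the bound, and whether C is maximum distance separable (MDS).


Singleton RHS = n − k + 1 = 6, slack = 1, bound satisfied, not MDS.

Singleton bound: d ≤ n − k + 1.
Here n = 13, k = 8, so n − k + 1 = 6.
Given d = 5, check d ≤ 6: YES.
Slack = (n − k + 1) − d = 1.
The code is NOT MDS (slack = 1 > 0).
Description: the claimed parameters are [13, 8, 5]_16; such a code would be non-MDS.


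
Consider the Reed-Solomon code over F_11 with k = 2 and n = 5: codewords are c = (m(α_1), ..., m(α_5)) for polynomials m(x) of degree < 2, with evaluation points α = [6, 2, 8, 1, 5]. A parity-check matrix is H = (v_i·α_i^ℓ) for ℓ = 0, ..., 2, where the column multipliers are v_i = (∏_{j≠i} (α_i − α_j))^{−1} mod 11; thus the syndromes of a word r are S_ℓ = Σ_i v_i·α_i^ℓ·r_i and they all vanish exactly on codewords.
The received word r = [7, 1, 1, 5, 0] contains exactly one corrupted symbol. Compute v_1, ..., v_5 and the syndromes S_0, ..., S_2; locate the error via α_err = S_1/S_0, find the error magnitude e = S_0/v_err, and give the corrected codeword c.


S = (9, 6, 4), error at position 3, error magnitude e = 2, c = [7, 1, 10, 5, 0].

Step 1: column multipliers v_i = (∏_{j≠i}(α_i − α_j))^{−1} mod 11.
  i = 1 (α = 6): (6−2)(6−8)(6−1)(6−5) = 4·(−2)·5·1 = −40 ≡ 4, so v_1 = 4^{−1} = 3 (mod 11).
  i = 2 (α = 2): (2−6)(2−8)(2−1)(2−5) = (−4)·(−6)·1·(−3) = −72 ≡ 5, so v_2 = 5^{−1} = 9 (mod 11).
  i = 3 (α = 8): (8−6)(8−2)(8−1)(8−5) = 2·6·7·3 = 252 ≡ 10, so v_3 = 10^{−1} = 10 (mod 11).
  i = 4 (α = 1): (1−6)(1−2)(1−8)(1−5) = (−5)·(−1)·(−7)·(−4) = 140 ≡ 8, so v_4 = 8^{−1} = 7 (mod 11).
  i = 5 (α = 5): (5−6)(5−2)(5−8)(5−1) = (−1)·3·(−3)·4 = 36 ≡ 3, so v_5 = 3^{−1} = 4 (mod 11).
  v = [3, 9, 10, 7, 4].
Step 2: syndromes of r = [7, 1, 1, 5, 0] (all sums mod 11).
  S_0 = Σ v_i r_i = 3·7 + 9·1 + 10·1 + 7·5 + 4·0 = 75 ≡ 9.
  S_1 = Σ v_i α_i r_i = 3·6·7 + 9·2·1 + 10·8·1 + 7·1·5 + 4·5·0 = 259 ≡ 6.
  α_i^2 mod 11 = [3, 4, 9, 1, 3].
  S_2 = Σ v_i α_i^2 r_i = 3·3·7 + 9·4·1 + 10·9·1 + 7·1·5 + 4·3·0 = 224 ≡ 4.
  S = (9, 6, 4) ≠ 0, so r is not a codeword (an error is present).
Step 3: locate the error. For a single error e at position i, S_ℓ = v_i·e·α_i^ℓ, so α_err = S_1/S_0.
  S_0^{−1} = 9^{−1} = 5 (mod 11), so α_err = 6·5 = 30 ≡ 8 = α_3. Error position i = 3.
  Consistency check: S_2/S_1 = 4·2 = 8 ≡ 8 = α_err ✓ (single-error assumption holds).
Step 4: error magnitude e = S_0/v_3 = S_0·∏_{j≠3}(α_3 − α_j) = 9·10 = 90 ≡ 2 (mod 11).
Step 5: correct position 3: c_3 = r_3 − e = 1 − 2 ≡ 10 (mod 11). Hence c = [7, 1, 10, 5, 0].
  Check: interpolating c through the α_i gives m(x) = 9 + 7·x (degree < 2) with m(α_i) = c_i for every i, so c is indeed a codeword.


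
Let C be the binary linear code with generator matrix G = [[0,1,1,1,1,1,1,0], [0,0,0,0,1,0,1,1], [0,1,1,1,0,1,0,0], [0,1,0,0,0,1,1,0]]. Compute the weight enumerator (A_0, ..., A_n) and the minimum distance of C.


Weight distribution: A_0 = 1, A_1 = 1, A_2 = 1, A_3 = 5, A_4 = 5, A_5 = 1, A_6 = 1, A_7 = 1. Minimum distance d = 1.

Enumerate all 2^4 = 16 messages m ∈ F_2^4.
For each, compute codeword c = mG in F_2^8, then tally its weight.
  m = 0000 → c = 00000000, weight = 0.
  m = 1000 → c = 01111110, weight = 6.
  m = 0100 → c = 00001011, weight = 3.
  m = 1100 → c = 01110101, weight = 5.
  m = 0010 → c = 01110100, weight = 4.
  m = 1010 → c = 00001010, weight = 2.
  m = 0110 → c = 01111111, weight = 7.
  m = 1110 → c = 00000001, weight = 1.
  m = 0001 → c = 01000110, weight = 3.
  m = 1001 → c = 00111000, weight = 3.
  m = 0101 → c = 01001101, weight = 4.
  m = 1101 → c = 00110011, weight = 4.
  m = 0011 → c = 00110010, weight = 3.
  m = 1011 → c = 01001100, weight = 3.
  m = 0111 → c = 00111001, weight = 4.
  m = 1111 → c = 01000111, weight = 4.
Tally weights:
  weight 0: 1 codewords.
  weight 1: 1 codewords.
  weight 2: 1 codewords.
  weight 3: 5 codewords.
  weight 4: 5 codewords.
  weight 5: 1 codewords.
  weight 6: 1 codewords.
  weight 7: 1 codewords.
Minimum distance d = smallest w > 0 with A_w > 0 = 1.
Sanity: Σ A_w = 16 = 2^4 = 16 ✓.


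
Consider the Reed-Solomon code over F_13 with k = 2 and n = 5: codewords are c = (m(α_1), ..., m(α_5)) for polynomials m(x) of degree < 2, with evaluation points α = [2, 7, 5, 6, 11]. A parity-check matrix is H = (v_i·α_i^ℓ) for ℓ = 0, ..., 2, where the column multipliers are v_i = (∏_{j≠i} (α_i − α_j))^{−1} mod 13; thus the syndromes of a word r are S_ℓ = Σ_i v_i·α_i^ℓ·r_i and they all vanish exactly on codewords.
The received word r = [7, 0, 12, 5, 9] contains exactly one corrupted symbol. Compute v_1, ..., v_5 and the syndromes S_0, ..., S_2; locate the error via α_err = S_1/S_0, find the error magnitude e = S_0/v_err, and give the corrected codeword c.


S = (11, 12, 6), error at position 2, error magnitude e = 2, c = [7, 11, 12, 5, 9].

Step 1: column multipliers v_i = (∏_{j≠i}(α_i − α_j))^{−1} mod 13.
  i = 1 (α = 2): (2−7)(2−5)(2−6)(2−11) = (−5)·(−3)·(−4)·(−9) = 540 ≡ 7, so v_1 = 7^{−1} = 2 (mod 13).
  i = 2 (α = 7): (7−2)(7−5)(7−6)(7−11) = 5·2·1·(−4) = −40 ≡ 12, so v_2 = 12^{−1} = 12 (mod 13).
  i = 3 (α = 5): (5−2)(5−7)(5−6)(5−11) = 3·(−2)·(−1)·(−6) = −36 ≡ 3, so v_3 = 3^{−1} = 9 (mod 13).
  i = 4 (α = 6): (6−2)(6−7)(6−5)(6−11) = 4·(−1)·1·(−5) = 20 ≡ 7, so v_4 = 7^{−1} = 2 (mod 13).
  i = 5 (α = 11): (11−2)(11−7)(11−5)(11−6) = 9·4·6·5 = 1080 ≡ 1, so v_5 = 1^{−1} = 1 (mod 13).
  v = [2, 12, 9, 2, 1].
Step 2: syndromes of r = [7, 0, 12, 5, 9] (all sums mod 13).
  S_0 = Σ v_i r_i = 2·7 + 12·0 + 9·12 + 2·5 + 1·9 = 141 ≡ 11.
  S_1 = Σ v_i α_i r_i = 2·2·7 + 12·7·0 + 9·5·12 + 2·6·5 + 1·11·9 = 727 ≡ 12.
  α_i^2 mod 13 = [4, 10, 12, 10, 4].
  S_2 = Σ v_i α_i^2 r_i = 2·4·7 + 12·10·0 + 9·12·12 + 2·10·5 + 1·4·9 = 1488 ≡ 6.
  S = (11, 12, 6) ≠ 0, so r is not a codeword (an error is present).
Step 3: locate the error. For a single error e at position i, S_ℓ = v_i·e·α_i^ℓ, so α_err = S_1/S_0.
  S_0^{−1} = 11^{−1} = 6 (mod 13), so α_err = 12·6 = 72 ≡ 7 = α_2. Error position i = 2.
  Consistency check: S_2/S_1 = 6·12 = 72 ≡ 7 = α_err ✓ (single-error assumption holds).
Step 4: error magnitude e = S_0/v_2 = S_0·∏_{j≠2}(α_2 − α_j) = 11·12 = 132 ≡ 2 (mod 13).
Step 5: correct position 2: c_2 = r_2 − e = 0 − 2 ≡ 11 (mod 13). Hence c = [7, 11, 12, 5, 9].
  Check: interpolating c through the α_i gives m(x) = 8 + 6·x (degree < 2) with m(α_i) = c_i for every i, so c is indeed a codeword.


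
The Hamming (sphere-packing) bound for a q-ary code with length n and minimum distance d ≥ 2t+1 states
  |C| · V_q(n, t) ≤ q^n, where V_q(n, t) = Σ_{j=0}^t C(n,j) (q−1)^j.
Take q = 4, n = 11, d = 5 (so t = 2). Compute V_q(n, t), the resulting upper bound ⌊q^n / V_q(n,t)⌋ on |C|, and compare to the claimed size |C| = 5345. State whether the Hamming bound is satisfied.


V_q(n, t) = 529, q^n = 4194304, Hamming bound = 7928, |C| = 5345 ≤ bound (satisfied).

Step 1: Compute V_q(n, t) = Σ_{j=0}^2 C(n, j) (q−1)^j.
  j = 0: C(11,0)·(3)^0 = 1·1 = 1.
  j = 1: C(11,1)·(3)^1 = 11·3 = 33.
  j = 2: C(11,2)·(3)^2 = 55·9 = 495.
  V_q(n, t) = 1 + 33 + 495 = 529.
Step 2: q^n = 4^11 = 4194304.
Step 3: Hamming bound ⌊q^n / V_q(n,t)⌋ = ⌊4194304/529⌋ = 7928.
Step 4: Compare |C| = 5345 to 7928: satisfied.
The claimed |C| lies below the Hamming bound.


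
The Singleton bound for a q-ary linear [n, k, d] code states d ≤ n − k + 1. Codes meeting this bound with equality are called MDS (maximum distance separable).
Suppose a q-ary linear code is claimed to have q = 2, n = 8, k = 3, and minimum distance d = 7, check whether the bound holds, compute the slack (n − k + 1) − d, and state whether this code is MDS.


Singleton RHS = n − k + 1 = 6, slack = -1, bound violated (no such code; not MDS).

Singleton bound: d ≤ n − k + 1.
Here n = 8, k = 3, so n − k + 1 = 6.
Given d = 7, check d ≤ 6: NO.
Slack = (n − k + 1) − d = -1.
The slack is negative: d = 7 exceeds n − k + 1 = 6 by 1, so the Singleton bound is violated and no linear [8, 3, 7]_2 code can exist. In particular it is not MDS (MDS requires d = n − k + 1 exactly).
Description: the claimed parameters are [8, 3, 7]_2; such a code would be impossible (violates the Singleton bound).


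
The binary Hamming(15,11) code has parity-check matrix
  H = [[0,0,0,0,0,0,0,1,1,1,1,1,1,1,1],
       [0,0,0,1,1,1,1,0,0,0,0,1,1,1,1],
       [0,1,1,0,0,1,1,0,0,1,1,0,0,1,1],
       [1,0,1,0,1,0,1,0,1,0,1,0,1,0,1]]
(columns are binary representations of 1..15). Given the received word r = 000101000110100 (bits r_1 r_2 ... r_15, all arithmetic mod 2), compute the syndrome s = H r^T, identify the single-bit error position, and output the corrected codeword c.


s = (1, 1, 1, 0)^T, error position = 14, corrected codeword c = 000101000110110

Compute s = H r^T mod 2 one row at a time:
  s_1 = 0 + 0 + 1 + 1 + 0 + 1 + 0 + 0 = 3 ≡ 1 (mod 2).
  s_2 = 1 + 0 + 1 + 0 + 0 + 1 + 0 + 0 = 3 ≡ 1 (mod 2).
  s_3 = 0 + 0 + 1 + 0 + 1 + 1 + 0 + 0 = 3 ≡ 1 (mod 2).
  s_4 = 0 + 0 + 0 + 0 + 0 + 1 + 1 + 0 = 2 ≡ 0 (mod 2).
s = (1, 1, 1, 0)^T — this equals column 14 of H (binary 1110), so error is at position 14.
Correct: flip bit 14 of r = 000101000110100 to get c = 000101000110110.


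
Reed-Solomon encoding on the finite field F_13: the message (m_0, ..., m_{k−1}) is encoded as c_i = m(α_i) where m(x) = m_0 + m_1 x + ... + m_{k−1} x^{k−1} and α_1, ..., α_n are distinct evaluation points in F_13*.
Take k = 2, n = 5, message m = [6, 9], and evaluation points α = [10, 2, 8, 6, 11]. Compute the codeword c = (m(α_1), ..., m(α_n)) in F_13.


c = [5, 11, 0, 8, 1]

Message polynomial: m(x) = 6 + 9·x (mod 13).
For each evaluation point α_i, compute m(α_i) mod 13:
  α_1 = 10: Horner steps 9 → 5, so m(10) = 5.
  α_2 = 2: Horner steps 9 → 11, so m(2) = 11.
  α_3 = 8: Horner steps 9 → 0, so m(8) = 0.
  α_4 = 6: Horner steps 9 → 8, so m(6) = 8.
  α_5 = 11: Horner steps 9 → 1, so m(11) = 1.
Codeword c = [5, 11, 0, 8, 1] ∈ F_13^5.


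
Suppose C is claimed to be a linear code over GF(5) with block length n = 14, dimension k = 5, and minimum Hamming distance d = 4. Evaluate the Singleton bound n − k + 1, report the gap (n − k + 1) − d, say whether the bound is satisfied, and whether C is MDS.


Singleton RHS = n − k + 1 = 10, slack = 6, bound satisfied, not MDS.

Singleton bound: d ≤ n − k + 1.
Here n = 14, k = 5, so n − k + 1 = 10.
Given d = 4, check d ≤ 10: YES.
Slack = (n − k + 1) − d = 6.
The code is NOT MDS (slack = 6 > 0).
Description: the claimed parameters are [14, 5, 4]_5; such a code would be non-MDS.


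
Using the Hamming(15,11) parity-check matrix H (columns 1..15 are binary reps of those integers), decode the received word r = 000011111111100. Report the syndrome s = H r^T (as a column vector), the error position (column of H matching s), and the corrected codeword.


s = (0, 1, 0, 1)^T, error position = 5, corrected codeword c = 000001111111100

Compute s = H r^T mod 2 one row at a time:
  s_1 = 1 + 1 + 1 + 1 + 1 + 1 + 0 + 0 = 6 ≡ 0 (mod 2).
  s_2 = 0 + 1 + 1 + 1 + 1 + 1 + 0 + 0 = 5 ≡ 1 (mod 2).
  s_3 = 0 + 0 + 1 + 1 + 1 + 1 + 0 + 0 = 4 ≡ 0 (mod 2).
  s_4 = 0 + 0 + 1 + 1 + 1 + 1 + 1 + 0 = 5 ≡ 1 (mod 2).
s = (0, 1, 0, 1)^T — this equals column 5 of H (binary 0101), so error is at position 5.
Correct: flip bit 5 of r = 000011111111100 to get c = 000001111111100.


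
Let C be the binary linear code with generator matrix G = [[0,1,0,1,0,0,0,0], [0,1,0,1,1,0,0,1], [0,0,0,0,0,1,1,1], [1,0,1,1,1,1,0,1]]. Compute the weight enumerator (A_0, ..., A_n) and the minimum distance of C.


Weight distribution: A_0 = 1, A_2 = 2, A_3 = 2, A_4 = 3, A_5 = 6, A_6 = 2. Minimum distance d = 2.

Enumerate all 2^4 = 16 messages m ∈ F_2^4.
For each, compute codeword c = mG in F_2^8, then tally its weight.
  m = 0000 → c = 00000000, weight = 0.
  m = 1000 → c = 01010000, weight = 2.
  m = 0100 → c = 01011001, weight = 4.
  m = 1100 → c = 00001001, weight = 2.
  m = 0010 → c = 00000111, weight = 3.
  m = 1010 → c = 01010111, weight = 5.
  m = 0110 → c = 01011110, weight = 5.
  m = 1110 → c = 00001110, weight = 3.
  m = 0001 → c = 10111101, weight = 6.
  m = 1001 → c = 11101101, weight = 6.
  m = 0101 → c = 11100100, weight = 4.
  m = 1101 → c = 10110100, weight = 4.
  m = 0011 → c = 10111010, weight = 5.
  m = 1011 → c = 11101010, weight = 5.
  m = 0111 → c = 11100011, weight = 5.
  m = 1111 → c = 10110011, weight = 5.
Tally weights:
  weight 0: 1 codewords.
  weight 2: 2 codewords.
  weight 3: 2 codewords.
  weight 4: 3 codewords.
  weight 5: 6 codewords.
  weight 6: 2 codewords.
Minimum distance d = smallest w > 0 with A_w > 0 = 2.
Sanity: Σ A_w = 16 = 2^4 = 16 ✓.


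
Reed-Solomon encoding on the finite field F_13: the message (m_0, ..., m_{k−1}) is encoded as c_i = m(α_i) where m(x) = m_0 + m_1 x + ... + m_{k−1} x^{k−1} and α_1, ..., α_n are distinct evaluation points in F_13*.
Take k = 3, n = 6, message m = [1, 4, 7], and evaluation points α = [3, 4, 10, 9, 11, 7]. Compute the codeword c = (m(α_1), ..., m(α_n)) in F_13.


c = [11, 12, 0, 6, 8, 8]

Message polynomial: m(x) = 1 + 4·x + 7·x^2 (mod 13).
For each evaluation point α_i, compute m(α_i) mod 13:
  α_1 = 3: Horner steps 7 → 12 → 11, so m(3) = 11.
  α_2 = 4: Horner steps 7 → 6 → 12, so m(4) = 12.
  α_3 = 10: Horner steps 7 → 9 → 0, so m(10) = 0.
  α_4 = 9: Horner steps 7 → 2 → 6, so m(9) = 6.
  α_5 = 11: Horner steps 7 → 3 → 8, so m(11) = 8.
  α_6 = 7: Horner steps 7 → 1 → 8, so m(7) = 8.
Codeword c = [11, 12, 0, 6, 8, 8] ∈ F_13^6.


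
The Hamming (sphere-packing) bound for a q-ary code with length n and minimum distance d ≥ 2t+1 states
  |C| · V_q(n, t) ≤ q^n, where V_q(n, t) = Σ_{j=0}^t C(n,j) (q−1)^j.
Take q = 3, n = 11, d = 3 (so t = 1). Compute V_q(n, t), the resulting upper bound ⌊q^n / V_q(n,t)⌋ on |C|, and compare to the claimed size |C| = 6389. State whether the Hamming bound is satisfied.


V_q(n, t) = 23, q^n = 177147, Hamming bound = 7702, |C| = 6389 ≤ bound (satisfied).

Step 1: Compute V_q(n, t) = Σ_{j=0}^1 C(n, j) (q−1)^j.
  j = 0: C(11,0)·(2)^0 = 1·1 = 1.
  j = 1: C(11,1)·(2)^1 = 11·2 = 22.
  V_q(n, t) = 1 + 22 = 23.
Step 2: q^n = 3^11 = 177147.
Step 3: Hamming bound ⌊q^n / V_q(n,t)⌋ = ⌊177147/23⌋ = 7702.
Step 4: Compare |C| = 6389 to 7702: satisfied.
The claimed |C| lies below the Hamming bound.


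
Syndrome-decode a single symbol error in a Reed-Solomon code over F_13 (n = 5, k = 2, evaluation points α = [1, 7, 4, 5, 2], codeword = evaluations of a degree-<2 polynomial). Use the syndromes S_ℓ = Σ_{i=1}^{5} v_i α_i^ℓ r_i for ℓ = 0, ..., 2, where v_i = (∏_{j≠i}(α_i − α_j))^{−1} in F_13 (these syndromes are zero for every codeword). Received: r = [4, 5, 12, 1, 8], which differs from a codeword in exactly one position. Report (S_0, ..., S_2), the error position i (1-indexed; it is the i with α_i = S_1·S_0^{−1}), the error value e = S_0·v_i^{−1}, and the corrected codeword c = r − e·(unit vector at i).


S = (9, 9, 9), error at position 1, error magnitude e = 11, c = [6, 5, 12, 1, 8].

Step 1: column multipliers v_i = (∏_{j≠i}(α_i − α_j))^{−1} mod 13.
  i = 1 (α = 1): (1−7)(1−4)(1−5)(1−2) = (−6)·(−3)·(−4)·(−1) = 72 ≡ 7, so v_1 = 7^{−1} = 2 (mod 13).
  i = 2 (α = 7): (7−1)(7−4)(7−5)(7−2) = 6·3·2·5 = 180 ≡ 11, so v_2 = 11^{−1} = 6 (mod 13).
  i = 3 (α = 4): (4−1)(4−7)(4−5)(4−2) = 3·(−3)·(−1)·2 = 18 ≡ 5, so v_3 = 5^{−1} = 8 (mod 13).
  i = 4 (α = 5): (5−1)(5−7)(5−4)(5−2) = 4·(−2)·1·3 = −24 ≡ 2, so v_4 = 2^{−1} = 7 (mod 13).
  i = 5 (α = 2): (2−1)(2−7)(2−4)(2−5) = 1·(−5)·(−2)·(−3) = −30 ≡ 9, so v_5 = 9^{−1} = 3 (mod 13).
  v = [2, 6, 8, 7, 3].
Step 2: syndromes of r = [4, 5, 12, 1, 8] (all sums mod 13).
  S_0 = Σ v_i r_i = 2·4 + 6·5 + 8·12 + 7·1 + 3·8 = 165 ≡ 9.
  S_1 = Σ v_i α_i r_i = 2·1·4 + 6·7·5 + 8·4·12 + 7·5·1 + 3·2·8 = 685 ≡ 9.
  α_i^2 mod 13 = [1, 10, 3, 12, 4].
  S_2 = Σ v_i α_i^2 r_i = 2·1·4 + 6·10·5 + 8·3·12 + 7·12·1 + 3·4·8 = 776 ≡ 9.
  S = (9, 9, 9) ≠ 0, so r is not a codeword (an error is present).
Step 3: locate the error. For a single error e at position i, S_ℓ = v_i·e·α_i^ℓ, so α_err = S_1/S_0.
  S_0^{−1} = 9^{−1} = 3 (mod 13), so α_err = 9·3 = 27 ≡ 1 = α_1. Error position i = 1.
  Consistency check: S_2/S_1 = 9·3 = 27 ≡ 1 = α_err ✓ (single-error assumption holds).
Step 4: error magnitude e = S_0/v_1 = S_0·∏_{j≠1}(α_1 − α_j) = 9·7 = 63 ≡ 11 (mod 13).
Step 5: correct position 1: c_1 = r_1 − e = 4 − 11 ≡ 6 (mod 13). Hence c = [6, 5, 12, 1, 8].
  Check: interpolating c through the α_i gives m(x) = 4 + 2·x (degree < 2) with m(α_i) = c_i for every i, so c is indeed a codeword.


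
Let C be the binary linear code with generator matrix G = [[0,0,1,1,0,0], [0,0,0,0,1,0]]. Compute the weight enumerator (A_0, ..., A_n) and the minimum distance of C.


Weight distribution: A_0 = 1, A_1 = 1, A_2 = 1, A_3 = 1. Minimum distance d = 1.

Enumerate all 2^2 = 4 messages m ∈ F_2^2.
For each, compute codeword c = mG in F_2^6, then tally its weight.
  m = 00 → c = 000000, weight = 0.
  m = 10 → c = 001100, weight = 2.
  m = 01 → c = 000010, weight = 1.
  m = 11 → c = 001110, weight = 3.
Tally weights:
  weight 0: 1 codewords.
  weight 1: 1 codewords.
  weight 2: 1 codewords.
  weight 3: 1 codewords.
Minimum distance d = smallest w > 0 with A_w > 0 = 1.
Sanity: Σ A_w = 4 = 2^2 = 4 ✓.


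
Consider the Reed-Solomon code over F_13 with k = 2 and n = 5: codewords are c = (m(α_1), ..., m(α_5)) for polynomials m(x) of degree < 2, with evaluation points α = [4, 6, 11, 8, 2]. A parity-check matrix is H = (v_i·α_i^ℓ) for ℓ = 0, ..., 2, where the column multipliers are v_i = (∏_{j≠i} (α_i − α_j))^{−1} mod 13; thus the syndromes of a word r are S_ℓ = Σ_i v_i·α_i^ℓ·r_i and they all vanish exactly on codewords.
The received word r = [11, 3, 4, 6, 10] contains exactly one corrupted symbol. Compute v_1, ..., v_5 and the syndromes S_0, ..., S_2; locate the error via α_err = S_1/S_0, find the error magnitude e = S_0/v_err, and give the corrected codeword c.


S = (10, 1, 4), error at position 1, error magnitude e = 11, c = [0, 3, 4, 6, 10].

Step 1: column multipliers v_i = (∏_{j≠i}(α_i − α_j))^{−1} mod 13.
  i = 1 (α = 4): (4−6)(4−11)(4−8)(4−2) = (−2)·(−7)·(−4)·2 = −112 ≡ 5, so v_1 = 5^{−1} = 8 (mod 13).
  i = 2 (α = 6): (6−4)(6−11)(6−8)(6−2) = 2·(−5)·(−2)·4 = 80 ≡ 2, so v_2 = 2^{−1} = 7 (mod 13).
  i = 3 (α = 11): (11−4)(11−6)(11−8)(11−2) = 7·5·3·9 = 945 ≡ 9, so v_3 = 9^{−1} = 3 (mod 13).
  i = 4 (α = 8): (8−4)(8−6)(8−11)(8−2) = 4·2·(−3)·6 = −144 ≡ 12, so v_4 = 12^{−1} = 12 (mod 13).
  i = 5 (α = 2): (2−4)(2−6)(2−11)(2−8) = (−2)·(−4)·(−9)·(−6) = 432 ≡ 3, so v_5 = 3^{−1} = 9 (mod 13).
  v = [8, 7, 3, 12, 9].
Step 2: syndromes of r = [11, 3, 4, 6, 10] (all sums mod 13).
  S_0 = Σ v_i r_i = 8·11 + 7·3 + 3·4 + 12·6 + 9·10 = 283 ≡ 10.
  S_1 = Σ v_i α_i r_i = 8·4·11 + 7·6·3 + 3·11·4 + 12·8·6 + 9·2·10 = 1366 ≡ 1.
  α_i^2 mod 13 = [3, 10, 4, 12, 4].
  S_2 = Σ v_i α_i^2 r_i = 8·3·11 + 7·10·3 + 3·4·4 + 12·12·6 + 9·4·10 = 1746 ≡ 4.
  S = (10, 1, 4) ≠ 0, so r is not a codeword (an error is present).
Step 3: locate the error. For a single error e at position i, S_ℓ = v_i·e·α_i^ℓ, so α_err = S_1/S_0.
  S_0^{−1} = 10^{−1} = 4 (mod 13), so α_err = 1·4 = 4 ≡ 4 = α_1. Error position i = 1.
  Consistency check: S_2/S_1 = 4·1 = 4 ≡ 4 = α_err ✓ (single-error assumption holds).
Step 4: error magnitude e = S_0/v_1 = S_0·∏_{j≠1}(α_1 − α_j) = 10·5 = 50 ≡ 11 (mod 13).
Step 5: correct position 1: c_1 = r_1 − e = 11 − 11 ≡ 0 (mod 13). Hence c = [0, 3, 4, 6, 10].
  Check: interpolating c through the α_i gives m(x) = 7 + 8·x (degree < 2) with m(α_i) = c_i for every i, so c is indeed a codeword.


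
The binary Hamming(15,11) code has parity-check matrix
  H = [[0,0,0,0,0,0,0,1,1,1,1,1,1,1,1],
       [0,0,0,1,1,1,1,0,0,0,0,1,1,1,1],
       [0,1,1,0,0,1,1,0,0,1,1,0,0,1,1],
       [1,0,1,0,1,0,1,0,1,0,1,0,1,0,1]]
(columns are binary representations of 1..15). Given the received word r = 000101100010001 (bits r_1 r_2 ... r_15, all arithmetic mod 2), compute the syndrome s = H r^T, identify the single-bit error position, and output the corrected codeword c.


s = (0, 0, 0, 1)^T, error position = 1, corrected codeword c = 100101100010001

Compute s = H r^T mod 2 one row at a time:
  s_1 = 0 + 0 + 0 + 1 + 0 + 0 + 0 + 1 = 2 ≡ 0 (mod 2).
  s_2 = 1 + 0 + 1 + 1 + 0 + 0 + 0 + 1 = 4 ≡ 0 (mod 2).
  s_3 = 0 + 0 + 1 + 1 + 0 + 1 + 0 + 1 = 4 ≡ 0 (mod 2).
  s_4 = 0 + 0 + 0 + 1 + 0 + 1 + 0 + 1 = 3 ≡ 1 (mod 2).
s = (0, 0, 0, 1)^T — this equals column 1 of H (binary 0001), so error is at position 1.
Correct: flip bit 1 of r = 000101100010001 to get c = 100101100010001.


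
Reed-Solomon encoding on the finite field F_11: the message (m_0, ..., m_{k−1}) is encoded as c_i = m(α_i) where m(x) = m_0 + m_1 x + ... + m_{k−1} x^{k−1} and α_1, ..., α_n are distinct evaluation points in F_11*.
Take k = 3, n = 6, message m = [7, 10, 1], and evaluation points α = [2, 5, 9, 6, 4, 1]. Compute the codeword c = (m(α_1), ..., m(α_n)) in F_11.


c = [9, 5, 2, 4, 8, 7]

Message polynomial: m(x) = 7 + 10·x + 1·x^2 (mod 11).
For each evaluation point α_i, compute m(α_i) mod 11:
  α_1 = 2: Horner steps 1 → 1 → 9, so m(2) = 9.
  α_2 = 5: Horner steps 1 → 4 → 5, so m(5) = 5.
  α_3 = 9: Horner steps 1 → 8 → 2, so m(9) = 2.
  α_4 = 6: Horner steps 1 → 5 → 4, so m(6) = 4.
  α_5 = 4: Horner steps 1 → 3 → 8, so m(4) = 8.
  α_6 = 1: Horner steps 1 → 0 → 7, so m(1) = 7.
Codeword c = [9, 5, 2, 4, 8, 7] ∈ F_11^6.


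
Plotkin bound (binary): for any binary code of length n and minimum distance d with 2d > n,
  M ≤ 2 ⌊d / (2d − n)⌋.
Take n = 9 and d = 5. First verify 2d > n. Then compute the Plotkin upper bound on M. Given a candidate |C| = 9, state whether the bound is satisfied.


Plotkin bound M ≤ 10; given |C| = 9 ≤ bound (satisfied).

Check applicability: 2d = 10, n = 9.
2d − n = 1 > 0, so Plotkin applies.
Compute d/(2d−n) = 5/1 ≈ 5.0000.
⌊d/(2d−n)⌋ = 5.
Plotkin bound: M ≤ 2·5 = 10.
Given |C| = 9, check: satisfied.
This |C| is below the Plotkin bound.


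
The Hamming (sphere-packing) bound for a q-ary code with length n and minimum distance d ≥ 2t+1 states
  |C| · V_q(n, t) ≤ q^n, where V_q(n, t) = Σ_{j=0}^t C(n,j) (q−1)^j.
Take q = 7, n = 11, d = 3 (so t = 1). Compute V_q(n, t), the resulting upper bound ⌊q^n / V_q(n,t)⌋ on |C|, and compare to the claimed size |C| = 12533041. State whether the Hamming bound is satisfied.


V_q(n, t) = 67, q^n = 1977326743, Hamming bound = 29512339, |C| = 12533041 ≤ bound (satisfied).

Step 1: Compute V_q(n, t) = Σ_{j=0}^1 C(n, j) (q−1)^j.
  j = 0: C(11,0)·(6)^0 = 1·1 = 1.
  j = 1: C(11,1)·(6)^1 = 11·6 = 66.
  V_q(n, t) = 1 + 66 = 67.
Step 2: q^n = 7^11 = 1977326743.
Step 3: Hamming bound ⌊q^n / V_q(n,t)⌋ = ⌊1977326743/67⌋ = 29512339.
Step 4: Compare |C| = 12533041 to 29512339: satisfied.
The claimed |C| lies below the Hamming bound.
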